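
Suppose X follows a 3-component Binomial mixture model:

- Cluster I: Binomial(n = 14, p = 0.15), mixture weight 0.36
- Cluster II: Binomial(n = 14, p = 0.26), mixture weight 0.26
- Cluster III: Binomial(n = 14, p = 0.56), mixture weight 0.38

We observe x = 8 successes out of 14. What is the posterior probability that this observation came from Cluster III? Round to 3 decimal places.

0.966

Apply Bayes' rule: the posterior for each component is proportional to its prior times its likelihood at x.
Component likelihoods at x = 8 successes out of 14:
  p_I = 0.000290268
  p_II = 0.0102975
  p_III = 0.210754
Weight by the priors:
  w_I·p_I = 0.36 × 0.000290268 = 0.000104496
  w_II·p_II = 0.26 × 0.0102975 = 0.00267735
  w_III·p_III = 0.38 × 0.210754 = 0.0800865
Marginal: 0.000104496 + 0.00267735 + 0.0800865 = 0.0828683
P(Cluster III | data) = 0.0800865 / 0.0828683 ≈ 0.966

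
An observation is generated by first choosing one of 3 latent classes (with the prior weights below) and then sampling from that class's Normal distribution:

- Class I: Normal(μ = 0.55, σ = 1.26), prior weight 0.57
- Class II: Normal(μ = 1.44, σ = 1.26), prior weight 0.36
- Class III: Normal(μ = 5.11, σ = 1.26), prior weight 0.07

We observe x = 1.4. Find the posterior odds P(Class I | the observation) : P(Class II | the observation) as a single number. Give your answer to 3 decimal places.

Only the two components matter; the odds are (P(Z=i) f_i(x)) / (P(Z=j) f_j(x)).
Component likelihoods at x = 1.4:
  f_I = (1/(1.26·√(2π)))·exp(−(1.4−0.55)²/(2·1.26²)) = 0.316621·exp(-0.22754) = 0.252184
  f_II = (1/(1.26·√(2π)))·exp(−(1.4−1.44)²/(2·1.26²)) = 0.316621·exp(-0.00050) = 0.316461
  f_III = (1/(1.26·√(2π)))·exp(−(1.4−5.11)²/(2·1.26²)) = 0.316621·exp(-4.33488) = 0.00414884
Odds = (0.57/0.36) × (0.252184/0.316461) = 1.58333 × 0.796888 ≈ 1.262

1.262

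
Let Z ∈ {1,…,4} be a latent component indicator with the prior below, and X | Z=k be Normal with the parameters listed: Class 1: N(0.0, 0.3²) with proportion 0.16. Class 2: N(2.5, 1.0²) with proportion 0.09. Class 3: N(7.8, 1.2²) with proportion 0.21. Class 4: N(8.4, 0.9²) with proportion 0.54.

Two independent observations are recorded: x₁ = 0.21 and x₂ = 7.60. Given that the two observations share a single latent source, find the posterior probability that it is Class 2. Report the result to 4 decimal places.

0.9803

Posterior ∝ prior × likelihood, so P(k | x) ∝ P(Z=k) f_k(x); normalise over all components.
Since both observations come from the same component, the likelihood for component k is f_k(x₁)·f_k(x₂).
  L_1 = [(1/(0.3·√(2π)))·exp(−(0.21−0.0)²/(2·0.3²)) = 1.329808·exp(-0.24500) = 1.04085] × [5.80116e-140] = 6.03812e-140
  L_2 = [(1/(1.0·√(2π)))·exp(−(0.21−2.5)²/(2·1.0²)) = 0.398942·exp(-2.62205) = 0.0289847] × [8.97244e-07] = 2.60063e-08
  L_3 = [(1/(1.2·√(2π)))·exp(−(0.21−7.8)²/(2·1.2²)) = 0.332452·exp(-20.00281) = 6.8331e-10] × [0.327866] = 2.24034e-10
  L_4 = [(1/(0.9·√(2π)))·exp(−(0.21−8.4)²/(2·0.9²)) = 0.443269·exp(-41.40500) = 4.62067e-19] × [0.298603] = 1.37975e-19
Prior × likelihood for each component:
  P(Z=1)·L_1 = 0.16 × 6.03812e-140 = 9.66099e-141
  P(Z=2)·L_2 = 0.09 × 2.60063e-08 = 2.34057e-09
  P(Z=3)·L_3 = 0.21 × 2.24034e-10 = 4.70472e-11
  P(Z=4)·L_4 = 0.54 × 1.37975e-19 = 7.45063e-20
Denominator: 9.66099e-141 + 2.34057e-09 + 4.70472e-11 + 7.45063e-20 = 2.38761e-09
Responsibility of Class 2: 2.34057e-09 / 2.38761e-09 ≈ 0.9803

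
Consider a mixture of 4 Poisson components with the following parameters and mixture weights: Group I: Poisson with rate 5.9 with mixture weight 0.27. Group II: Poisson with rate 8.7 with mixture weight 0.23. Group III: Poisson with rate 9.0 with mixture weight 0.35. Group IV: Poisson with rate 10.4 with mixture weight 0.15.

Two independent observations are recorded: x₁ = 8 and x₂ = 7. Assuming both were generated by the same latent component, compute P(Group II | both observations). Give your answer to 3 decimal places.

The responsibility of component k is P(Z=k) f_k(x) divided by Σ_j P(Z=j) f_j(x).
Since both observations come from the same component, the likelihood for component k is f_k(x₁)·f_k(x₂).
  L_I = [0.0997604] × [0.135268] = 0.0134944
  L_II = [0.135604] × [0.124693] = 0.0169088
  L_III = [0.131756] × [0.117116] = 0.0154307
  L_IV = [0.103296] × [0.0794585] = 0.00820774
Prior × likelihood for each component:
  P(Z=I)·L_I = 0.27 × 0.0134944 = 0.00364349
  P(Z=II)·L_II = 0.23 × 0.0169088 = 0.00388903
  P(Z=III)·L_III = 0.35 × 0.0154307 = 0.00540075
  P(Z=IV)·L_IV = 0.15 × 0.00820774 = 0.00123116
Denominator: 0.00364349 + 0.00388903 + 0.00540075 + 0.00123116 = 0.0141644
P(Group II | x) ≈ 0.275

0.275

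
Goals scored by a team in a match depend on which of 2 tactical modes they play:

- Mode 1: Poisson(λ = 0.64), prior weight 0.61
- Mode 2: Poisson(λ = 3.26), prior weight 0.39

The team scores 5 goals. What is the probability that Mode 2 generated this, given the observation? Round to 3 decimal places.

0.994

Posterior ∝ prior × likelihood, so P(k | x) ∝ π_k f_k(x); normalise over all components.
Evaluate each component's likelihood at the observed value:
  p_1 = e^(−0.64)·0.64^5/5! = 0.000471813
  p_2 = e^(−3.26)·3.26^5/5! = 0.11779
Unnormalised posteriors:
  π_1·p_1 = 0.61 × 0.000471813 = 0.000287806
  π_2·p_2 = 0.39 × 0.11779 = 0.0459379
Denominator: 0.000287806 + 0.0459379 = 0.0462257
P(Mode 2 | x) = 0.0459379 / 0.0462257 ≈ 0.994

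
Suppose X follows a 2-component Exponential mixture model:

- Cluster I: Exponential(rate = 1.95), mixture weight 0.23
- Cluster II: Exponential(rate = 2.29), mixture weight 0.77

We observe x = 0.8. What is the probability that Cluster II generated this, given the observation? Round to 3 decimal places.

P(component k | x) = π_k·f_k(x) / marginal(x), where marginal(x) = Σ_j π_j·f_j(x).
Exponential densities:
  p_I = 1.95·e^(−1.95·0.8) = 1.95·e^(−1.5600) = 0.409765
  p_II = 2.29·e^(−2.29·0.8) = 2.29·e^(−1.8320) = 0.366613
Weight by the priors:
  π_I·p_I = 0.23 × 0.409765 = 0.094246
  π_II·p_II = 0.77 × 0.366613 = 0.282292
Marginal: 0.094246 + 0.282292 = 0.376538
So the posterior for Cluster II is 0.282292 / 0.376538 ≈ 0.750.

0.750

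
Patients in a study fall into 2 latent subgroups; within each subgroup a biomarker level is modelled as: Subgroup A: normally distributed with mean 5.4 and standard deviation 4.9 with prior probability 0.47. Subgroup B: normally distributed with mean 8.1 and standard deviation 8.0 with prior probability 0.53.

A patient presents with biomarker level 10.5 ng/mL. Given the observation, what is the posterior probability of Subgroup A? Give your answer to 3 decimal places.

0.468

The responsibility of component k is P(Z=k) f_k(x) divided by Σ_j P(Z=j) f_j(x).
Component likelihoods at x = 10.5 ng/mL:
  f_A = 0.0473673
  f_B = 0.0476735
Weight by the priors:
  P(Z=A)·f_A = 0.47 × 0.0473673 = 0.0222626
  P(Z=B)·f_B = 0.53 × 0.0476735 = 0.0252669
Sum: 0.0222626 + 0.0252669 = 0.0475296
P(Subgroup A | x) = 0.0222626 / 0.0475296 ≈ 0.468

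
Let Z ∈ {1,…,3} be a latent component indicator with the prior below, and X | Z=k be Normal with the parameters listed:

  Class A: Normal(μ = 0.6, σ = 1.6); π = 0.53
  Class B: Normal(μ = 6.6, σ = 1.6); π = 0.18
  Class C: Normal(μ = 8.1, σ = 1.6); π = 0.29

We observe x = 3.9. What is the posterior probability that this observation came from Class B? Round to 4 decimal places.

0.3744

Posterior ∝ prior × likelihood, so P(k | x) ∝ π_k f_k(x); normalise over all components.
Normal densities:
  p_A = 0.0297212
  p_B = 0.0600384
  p_C = 0.00795261
Unnormalised posteriors:
  π_A·p_A = 0.53 × 0.0297212 = 0.0157522
  π_B·p_B = 0.18 × 0.0600384 = 0.0108069
  π_C·p_C = 0.29 × 0.00795261 = 0.00230626
Evidence: 0.0157522 + 0.0108069 + 0.00230626 = 0.0288654
P(Class B | data) ≈ 0.3744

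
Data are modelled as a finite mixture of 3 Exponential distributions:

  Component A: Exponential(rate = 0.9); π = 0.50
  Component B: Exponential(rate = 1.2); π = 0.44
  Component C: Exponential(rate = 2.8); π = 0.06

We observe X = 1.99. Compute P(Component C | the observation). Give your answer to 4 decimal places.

Apply Bayes' rule: the posterior for each component is proportional to its prior times its likelihood at x.
Exponential densities:
  L_A = 0.150114
  L_B = 0.110176
  L_C = 0.010648
Prior × likelihood for each component:
  P(Z=A)·L_A = 0.50 × 0.150114 = 0.075057
  P(Z=B)·L_B = 0.44 × 0.110176 = 0.0484773
  P(Z=C)·L_C = 0.06 × 0.010648 = 0.000638882
Denominator: 0.075057 + 0.0484773 + 0.000638882 = 0.124173
P(Component C | data) = 0.000638882 / 0.124173 ≈ 0.0051

0.0051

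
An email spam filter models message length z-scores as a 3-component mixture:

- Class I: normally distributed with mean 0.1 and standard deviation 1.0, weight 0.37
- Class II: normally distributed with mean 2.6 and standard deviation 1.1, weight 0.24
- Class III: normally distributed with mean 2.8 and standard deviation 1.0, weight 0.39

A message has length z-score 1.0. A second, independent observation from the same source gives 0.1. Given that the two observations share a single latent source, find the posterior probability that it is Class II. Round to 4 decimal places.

0.0205

Apply Bayes' rule: the posterior for each component is proportional to its prior times its likelihood at x.
Since both observations come from the same component, the likelihood for component k is f_k(x₁)·f_k(x₂).
  L_I = [0.266085] × [0.398942] = 0.106153
  L_II = [0.125921] × [0.0274087] = 0.00345134
  L_III = [0.0789502] × [0.0104209] = 0.000822734
Prior × likelihood for each component:
  P(Z=I)·L_I = 0.37 × 0.106153 = 0.0392765
  P(Z=II)·L_II = 0.24 × 0.00345134 = 0.000828321
  P(Z=III)·L_III = 0.39 × 0.000822734 = 0.000320866
Sum: 0.0392765 + 0.000828321 + 0.000320866 = 0.0404257
So the posterior for Class II is 0.000828321 / 0.0404257 ≈ 0.0205.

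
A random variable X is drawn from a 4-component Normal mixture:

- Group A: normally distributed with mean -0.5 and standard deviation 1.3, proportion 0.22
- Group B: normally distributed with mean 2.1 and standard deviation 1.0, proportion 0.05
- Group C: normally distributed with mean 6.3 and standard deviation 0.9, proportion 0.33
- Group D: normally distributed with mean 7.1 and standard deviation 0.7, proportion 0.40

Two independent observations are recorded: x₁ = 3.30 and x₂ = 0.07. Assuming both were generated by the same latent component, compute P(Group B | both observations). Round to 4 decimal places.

Apply Bayes' rule: the posterior for each component is proportional to its prior times its likelihood at x.
Since both observations come from the same component, the likelihood for component k is f_k(x₁)·f_k(x₂).
  L_A = [0.00428133] × [0.278754] = 0.00119344
  L_B = [0.194186] × [0.0508239] = 0.00986929
  L_C = [0.00171364] × [1.74417e-11] = 2.98888e-14
  L_D = [2.27309e-07] × [7.15423e-23] = 1.62622e-29
Weight by the priors:
  π_A·L_A = 0.22 × 0.00119344 = 0.000262556
  π_B·L_B = 0.05 × 0.00986929 = 0.000493465
  π_C·L_C = 0.33 × 2.98888e-14 = 9.86331e-15
  π_D·L_D = 0.40 × 1.62622e-29 = 6.50487e-30
Sum: 0.000262556 + 0.000493465 + 9.86331e-15 + 6.50487e-30 = 0.00075602
P(Group B | x₁, x₂) = 0.000493465 / 0.00075602 ≈ 0.6527

0.6527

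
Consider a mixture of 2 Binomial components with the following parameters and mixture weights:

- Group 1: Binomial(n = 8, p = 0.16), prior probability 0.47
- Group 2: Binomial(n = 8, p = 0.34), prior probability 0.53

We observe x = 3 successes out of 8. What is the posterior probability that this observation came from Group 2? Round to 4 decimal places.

0.7642

By Bayes' theorem, P(k | x) = P(Z=k) f_k(x) / Σ_j P(Z=j) f_j(x).
Component likelihoods at x = 3 successes out of 8:
  f_1 = 0.0959278
  f_2 = 0.275641
Weight by the priors:
  P(Z=1)·f_1 = 0.47 × 0.0959278 = 0.0450861
  P(Z=2)·f_2 = 0.53 × 0.275641 = 0.14609
Marginal: 0.0450861 + 0.14609 = 0.191176
So the posterior for Group 2 is 0.14609 / 0.191176 ≈ 0.7642.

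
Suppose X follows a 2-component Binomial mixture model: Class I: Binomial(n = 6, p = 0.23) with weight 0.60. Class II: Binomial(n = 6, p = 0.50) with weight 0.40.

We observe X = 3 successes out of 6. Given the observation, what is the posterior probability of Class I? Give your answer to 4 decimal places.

0.3478

Posterior ∝ prior × likelihood, so P(k | x) ∝ π_k f_k(x); normalise over all components.
Evaluate each component's likelihood at the observed value:
  p_I = 0.111093
  p_II = 0.3125
Multiply by the mixture weights:
  π_I·p_I = 0.60 × 0.111093 = 0.0666556
  π_II·p_II = 0.40 × 0.3125 = 0.125
Denominator: 0.0666556 + 0.125 = 0.191656
So the posterior for Class I is 0.0666556 / 0.191656 ≈ 0.3478.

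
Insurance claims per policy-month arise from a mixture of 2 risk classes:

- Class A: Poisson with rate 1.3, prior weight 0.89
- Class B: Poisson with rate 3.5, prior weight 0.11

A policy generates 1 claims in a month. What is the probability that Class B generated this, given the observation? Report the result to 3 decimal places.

0.036

P(component k | x) = P(Z=k)·f_k(x) / marginal(x), where marginal(x) = Σ_j P(Z=j)·f_j(x).
Component likelihoods at x = 1 claims:
  f_A = e^(−1.3)·1.3^1/1! = 0.354291
  f_B = e^(−3.5)·3.5^1/1! = 0.105691
Prior × likelihood for each component:
  P(Z=A)·f_A = 0.89 × 0.354291 = 0.315319
  P(Z=B)·f_B = 0.11 × 0.105691 = 0.011626
Normaliser: 0.315319 + 0.011626 = 0.326945
P(Class B | 1 claims) = 0.011626 / 0.326945 ≈ 0.036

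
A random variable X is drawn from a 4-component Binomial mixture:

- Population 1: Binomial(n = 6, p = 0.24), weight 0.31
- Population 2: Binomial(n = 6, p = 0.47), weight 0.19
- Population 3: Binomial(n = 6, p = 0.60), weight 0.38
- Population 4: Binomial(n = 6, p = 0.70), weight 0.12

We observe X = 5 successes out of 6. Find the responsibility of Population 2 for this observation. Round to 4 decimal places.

Apply Bayes' rule: the posterior for each component is proportional to its prior times its likelihood at x.
Component likelihoods at x = 5 successes out of 6:
  L_1 = 0.00363096
  L_2 = 0.0729317
  L_3 = 0.186624
  L_4 = 0.302526
Multiply by the mixture weights:
  π_1·L_1 = 0.31 × 0.00363096 = 0.0011256
  π_2·L_2 = 0.19 × 0.0729317 = 0.013857
  π_3·L_3 = 0.38 × 0.186624 = 0.0709171
  π_4·L_4 = 0.12 × 0.302526 = 0.0363031
Sum: 0.0011256 + 0.013857 + 0.0709171 + 0.0363031 = 0.122203
P(Population 2 | 5 successes out of 6) ≈ 0.1134

0.1134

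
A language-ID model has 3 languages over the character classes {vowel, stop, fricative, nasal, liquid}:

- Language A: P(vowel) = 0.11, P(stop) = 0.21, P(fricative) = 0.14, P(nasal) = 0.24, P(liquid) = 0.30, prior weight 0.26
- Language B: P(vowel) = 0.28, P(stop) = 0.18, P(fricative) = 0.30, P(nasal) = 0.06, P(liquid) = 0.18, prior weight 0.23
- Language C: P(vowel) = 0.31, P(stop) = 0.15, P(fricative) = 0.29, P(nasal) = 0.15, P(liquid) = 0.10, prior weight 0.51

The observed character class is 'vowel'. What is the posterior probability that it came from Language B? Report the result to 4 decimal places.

0.2565

By Bayes' theorem, P(k | x) = P(Z=k) f_k(x) / Σ_j P(Z=j) f_j(x).
Component likelihoods at x = 'vowel':
  p_A = P(vowel | comp) = 0.11
  p_B = P(vowel | comp) = 0.28
  p_C = P(vowel | comp) = 0.31
Prior × likelihood for each component:
  P(Z=A)·p_A = 0.26 × 0.11 = 0.0286
  P(Z=B)·p_B = 0.23 × 0.28 = 0.0644
  P(Z=C)·p_C = 0.51 × 0.31 = 0.1581
Evidence: 0.0286 + 0.0644 + 0.1581 = 0.2511
So the posterior for Language B is 0.0644 / 0.2511 ≈ 0.2565.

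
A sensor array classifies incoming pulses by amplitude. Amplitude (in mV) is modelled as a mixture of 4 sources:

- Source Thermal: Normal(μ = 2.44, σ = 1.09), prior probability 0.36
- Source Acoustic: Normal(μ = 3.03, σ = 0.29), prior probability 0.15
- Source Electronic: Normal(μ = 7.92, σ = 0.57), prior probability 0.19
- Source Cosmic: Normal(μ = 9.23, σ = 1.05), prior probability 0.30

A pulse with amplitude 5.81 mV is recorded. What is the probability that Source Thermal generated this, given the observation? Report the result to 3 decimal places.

P(component k | x) = w_k·f_k(x) / marginal(x), where marginal(x) = Σ_j w_j·f_j(x).
Normal densities:
  L_Thermal = (1/(1.09·√(2π)))·exp(−(5.81−2.44)²/(2·1.09²)) = 0.366002·exp(-4.77944) = 0.00307468
  L_Acoustic = (1/(0.29·√(2π)))·exp(−(5.81−3.03)²/(2·0.29²)) = 1.375663·exp(-45.94768) = 1.52647e-20
  L_Electronic = (1/(0.57·√(2π)))·exp(−(5.81−7.92)²/(2·0.57²)) = 0.699899·exp(-6.85149) = 0.000740406
  L_Cosmic = (1/(1.05·√(2π)))·exp(−(5.81−9.23)²/(2·1.05²)) = 0.379945·exp(-5.30449) = 0.00188804
Unnormalised posteriors:
  w_Thermal·L_Thermal = 0.36 × 0.00307468 = 0.00110689
  w_Acoustic·L_Acoustic = 0.15 × 1.52647e-20 = 2.2897e-21
  w_Electronic·L_Electronic = 0.19 × 0.000740406 = 0.000140677
  w_Cosmic·L_Cosmic = 0.30 × 0.00188804 = 0.000566411
Evidence: 0.00110689 + 2.2897e-21 + 0.000140677 + 0.000566411 = 0.00181397
P(Source Thermal | x) = 0.00110689 / 0.00181397 ≈ 0.610

0.610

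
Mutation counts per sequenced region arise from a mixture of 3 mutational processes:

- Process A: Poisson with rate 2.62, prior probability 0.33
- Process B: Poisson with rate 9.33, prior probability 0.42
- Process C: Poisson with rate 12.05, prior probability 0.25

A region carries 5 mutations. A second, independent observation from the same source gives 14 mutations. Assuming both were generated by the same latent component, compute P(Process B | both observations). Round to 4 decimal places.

0.7499

Apply Bayes' rule: the posterior for each component is proportional to its prior times its likelihood at x.
Since both observations come from the same component, the likelihood for component k is f_k(x₁)·f_k(x₂).
  p_A = [e^(−2.62)·2.62^5/5! = 0.0748986] × [5.99733e-07] = 4.49192e-08
  p_B = [e^(−9.33)·9.33^5/5! = 0.0522708] × [0.0385449] = 0.00201478
  p_C = [e^(−12.05)·12.05^5/5! = 0.0123739] × [0.0912351] = 0.00112893
Weight by the priors:
  P(Z=A)·p_A = 0.33 × 4.49192e-08 = 1.48233e-08
  P(Z=B)·p_B = 0.42 × 0.00201478 = 0.000846206
  P(Z=C)·p_C = 0.25 × 0.00112893 = 0.000282233
Sum: 1.48233e-08 + 0.000846206 + 0.000282233 = 0.00112845
Responsibility of Process B: 0.000846206 / 0.00112845 ≈ 0.7499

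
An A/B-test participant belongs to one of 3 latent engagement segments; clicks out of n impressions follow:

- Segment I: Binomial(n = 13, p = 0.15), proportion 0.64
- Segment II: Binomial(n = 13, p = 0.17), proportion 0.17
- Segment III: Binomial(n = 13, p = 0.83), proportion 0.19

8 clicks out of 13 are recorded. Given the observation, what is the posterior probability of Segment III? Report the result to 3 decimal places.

0.981

The responsibility of component k is π_k f_k(x) divided by Σ_j π_j f_j(x).
Component likelihoods at x = 8 clicks out of 13:
  p_I = C(13,8)·0.15^8·0.85^5 = 1287·2.56289e-07·0.443705 = 0.000146354
  p_II = C(13,8)·0.17^8·0.83^5 = 1287·6.97576e-07·0.393904 = 0.000353639
  p_III = C(13,8)·0.83^8·0.17^5 = 1287·0.225229·0.000141986 = 0.0411574
Unnormalised posteriors:
  π_I·p_I = 0.64 × 0.000146354 = 9.36663e-05
  π_II·p_II = 0.17 × 0.000353639 = 6.01187e-05
  π_III·p_III = 0.19 × 0.0411574 = 0.00781991
Normaliser: 9.36663e-05 + 6.01187e-05 + 0.00781991 = 0.00797369
Responsibility of Segment III: 0.00781991 / 0.00797369 ≈ 0.981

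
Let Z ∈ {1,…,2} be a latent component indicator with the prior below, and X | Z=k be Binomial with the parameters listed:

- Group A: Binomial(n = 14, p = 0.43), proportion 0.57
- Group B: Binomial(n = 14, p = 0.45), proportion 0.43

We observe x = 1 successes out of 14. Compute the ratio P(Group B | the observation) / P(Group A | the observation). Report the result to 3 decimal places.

0.496

Since P(k|x) ∝ π_k f_k(x), the posterior odds are π_i f_i(x) / (π_j f_j(x)).
Component likelihoods at x = 1 successes out of 14:
  f_A = 0.00403617
  f_B = 0.00265494
0.00114163 / 0.00230062 ≈ 0.496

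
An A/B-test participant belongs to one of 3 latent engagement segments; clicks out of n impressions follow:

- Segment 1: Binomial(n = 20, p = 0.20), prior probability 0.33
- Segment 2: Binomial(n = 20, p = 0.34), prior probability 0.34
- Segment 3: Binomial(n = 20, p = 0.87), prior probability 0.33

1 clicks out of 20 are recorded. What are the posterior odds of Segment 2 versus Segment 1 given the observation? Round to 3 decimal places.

Only the two components matter; the odds are (π_i f_i(x)) / (π_j f_j(x)).
Binomial probabilities:
  L_1 = 0.0576461
  L_2 = 0.00253422
  L_3 = 2.54374e-16
0.000861634 / 0.0190232 ≈ 0.045

0.045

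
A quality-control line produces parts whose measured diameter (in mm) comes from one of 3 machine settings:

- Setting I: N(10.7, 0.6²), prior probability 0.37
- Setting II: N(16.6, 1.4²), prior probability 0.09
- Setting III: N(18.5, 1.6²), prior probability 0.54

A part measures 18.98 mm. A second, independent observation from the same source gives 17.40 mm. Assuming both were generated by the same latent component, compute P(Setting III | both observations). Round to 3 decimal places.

0.945

P(component k | x) = P(Z=k)·f_k(x) / marginal(x), where marginal(x) = Σ_j P(Z=j)·f_j(x).
Since both observations come from the same component, the likelihood for component k is f_k(x₁)·f_k(x₂).
  p_I = [(1/(0.6·√(2π)))·exp(−(18.98−10.7)²/(2·0.6²)) = 0.664904·exp(-95.22000) = 2.94604e-42] × [5.56806e-28] = 1.64037e-69
  p_II = [(1/(1.4·√(2π)))·exp(−(18.98−16.6)²/(2·1.4²)) = 0.284959·exp(-1.44500) = 0.0671779] × [0.242034] = 0.0162594
  p_III = [(1/(1.6·√(2π)))·exp(−(18.98−18.5)²/(2·1.6²)) = 0.249339·exp(-0.04500) = 0.238367] × [0.196858] = 0.0469246
Unnormalised posteriors:
  P(Z=I)·p_I = 0.37 × 1.64037e-69 = 6.06938e-70
  P(Z=II)·p_II = 0.09 × 0.0162594 = 0.00146334
  P(Z=III)·p_III = 0.54 × 0.0469246 = 0.0253393
Marginal: 6.06938e-70 + 0.00146334 + 0.0253393 = 0.0268026
P(Setting III | data) = 0.0253393 / 0.0268026 ≈ 0.945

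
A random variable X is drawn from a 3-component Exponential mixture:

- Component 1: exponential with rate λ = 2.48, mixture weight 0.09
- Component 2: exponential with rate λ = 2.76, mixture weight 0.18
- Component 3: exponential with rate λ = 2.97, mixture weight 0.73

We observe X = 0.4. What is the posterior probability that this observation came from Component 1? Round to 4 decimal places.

0.0911

P(component k | x) = π_k·f_k(x) / marginal(x), where marginal(x) = Σ_j π_j·f_j(x).
Exponential densities:
  f_1 = 0.919669
  f_2 = 0.915057
  f_3 = 0.905346
Multiply by the mixture weights:
  π_1·f_1 = 0.09 × 0.919669 = 0.0827702
  π_2·f_2 = 0.18 × 0.915057 = 0.16471
  π_3·f_3 = 0.73 × 0.905346 = 0.660903
Normaliser: 0.0827702 + 0.16471 + 0.660903 = 0.908383
Responsibility of Component 1: 0.0827702 / 0.908383 ≈ 0.0911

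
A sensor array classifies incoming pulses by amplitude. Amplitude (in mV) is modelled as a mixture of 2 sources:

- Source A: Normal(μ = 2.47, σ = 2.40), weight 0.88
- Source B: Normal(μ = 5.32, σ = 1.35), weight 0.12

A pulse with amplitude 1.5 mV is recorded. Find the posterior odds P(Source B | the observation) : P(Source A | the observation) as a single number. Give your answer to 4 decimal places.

Only the two components matter; the odds are (w_i f_i(x)) / (w_j f_j(x)).
Evaluate each component's likelihood at the observed value:
  p_A = 0.153189
  p_B = 0.00539412
0.000647295 / 0.134806 ≈ 0.0048

0.0048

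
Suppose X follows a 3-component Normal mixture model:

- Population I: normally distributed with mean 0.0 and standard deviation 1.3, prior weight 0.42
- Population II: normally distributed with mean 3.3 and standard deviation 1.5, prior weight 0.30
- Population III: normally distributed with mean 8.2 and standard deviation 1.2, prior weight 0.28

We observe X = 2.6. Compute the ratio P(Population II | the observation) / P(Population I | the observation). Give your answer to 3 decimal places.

Only the two components matter; the odds are (w_i f_i(x)) / (w_j f_j(x)).
Evaluate each component's likelihood at the observed value:
  p_I = 0.0415315
  p_II = 0.238522
  p_III = 6.20504e-06
0.0715567 / 0.0174432 ≈ 4.102

4.102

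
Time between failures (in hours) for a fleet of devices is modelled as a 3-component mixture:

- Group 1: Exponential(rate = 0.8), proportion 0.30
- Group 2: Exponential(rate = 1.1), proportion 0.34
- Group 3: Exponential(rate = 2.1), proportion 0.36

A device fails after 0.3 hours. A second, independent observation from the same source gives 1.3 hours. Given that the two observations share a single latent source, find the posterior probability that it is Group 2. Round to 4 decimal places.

0.3947

By Bayes' theorem, P(k | x) = π_k f_k(x) / Σ_j π_j f_j(x).
Since both observations come from the same component, the likelihood for component k is f_k(x₁)·f_k(x₂).
  f_1 = [0.8·e^(−0.8·0.3) = 0.8·e^(−0.2400) = 0.629302] × [0.282764] = 0.177944
  f_2 = [1.1·e^(−1.1·0.3) = 1.1·e^(−0.3300) = 0.790816] × [0.26324] = 0.208174
  f_3 = [2.1·e^(−2.1·0.3) = 2.1·e^(−0.6300) = 1.11844] × [0.136961] = 0.153182
Prior × likelihood for each component:
  π_1·f_1 = 0.30 × 0.177944 = 0.0533832
  π_2·f_2 = 0.34 × 0.208174 = 0.0707793
  π_3·f_3 = 0.36 × 0.153182 = 0.0551457
Marginal: 0.0533832 + 0.0707793 + 0.0551457 = 0.179308
Responsibility of Group 2: 0.0707793 / 0.179308 ≈ 0.3947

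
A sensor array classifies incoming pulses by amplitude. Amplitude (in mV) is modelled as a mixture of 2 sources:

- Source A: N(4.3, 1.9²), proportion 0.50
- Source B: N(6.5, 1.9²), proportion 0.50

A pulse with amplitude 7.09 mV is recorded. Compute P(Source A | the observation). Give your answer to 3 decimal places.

0.263

The responsibility of component k is w_k f_k(x) divided by Σ_j w_j f_j(x).
Component likelihoods at x = 7.09 mV:
  f_A = 0.0714382
  f_B = 0.200086
Multiply by the mixture weights:
  w_A·f_A = 0.50 × 0.0714382 = 0.0357191
  w_B·f_B = 0.50 × 0.200086 = 0.100043
Marginal: 0.0357191 + 0.100043 = 0.135762
So the posterior for Source A is 0.0357191 / 0.135762 ≈ 0.263.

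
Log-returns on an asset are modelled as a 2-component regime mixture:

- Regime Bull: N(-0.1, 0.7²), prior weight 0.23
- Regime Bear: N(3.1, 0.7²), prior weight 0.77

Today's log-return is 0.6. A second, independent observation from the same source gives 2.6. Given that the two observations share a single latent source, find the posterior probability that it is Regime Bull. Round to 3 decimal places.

0.075

By Bayes' theorem, P(k | x) = P(Z=k) f_k(x) / Σ_j P(Z=j) f_j(x).
Since both observations come from the same component, the likelihood for component k is f_k(x₁)·f_k(x₂).
  f_Bull = [(1/(0.7·√(2π)))·exp(−(0.6−-0.1)²/(2·0.7²)) = 0.569918·exp(-0.50000) = 0.345672] × [0.000335114] = 0.00011584
  f_Bear = [(1/(0.7·√(2π)))·exp(−(0.6−3.1)²/(2·0.7²)) = 0.569918·exp(-6.37755) = 0.000968449] × [0.441593] = 0.000427661
Unnormalised posteriors:
  P(Z=Bull)·f_Bull = 0.23 × 0.00011584 = 2.66431e-05
  P(Z=Bear)·f_Bear = 0.77 × 0.000427661 = 0.000329299
Normaliser: 2.66431e-05 + 0.000329299 = 0.000355942
So the posterior for Regime Bull is 2.66431e-05 / 0.000355942 ≈ 0.075.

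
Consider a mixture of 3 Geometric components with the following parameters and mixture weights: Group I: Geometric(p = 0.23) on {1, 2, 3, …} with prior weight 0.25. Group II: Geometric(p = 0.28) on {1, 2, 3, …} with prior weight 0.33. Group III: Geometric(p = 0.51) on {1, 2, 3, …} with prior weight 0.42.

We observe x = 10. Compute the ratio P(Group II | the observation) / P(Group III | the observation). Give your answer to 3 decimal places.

Posterior odds = (π_i f_i(x)) / (π_j f_j(x)); the normalising sum cancels.
Component likelihoods at x = 10:
  p_I = 0.23·(1−0.23)^9 = 0.23·0.0951517 = 0.0218849
  p_II = 0.28·(1−0.28)^9 = 0.28·0.0519987 = 0.0145596
  p_III = 0.51·(1−0.51)^9 = 0.51·0.00162841 = 0.000830491
Odds = (0.33/0.42) × (0.0145596/0.000830491) = 0.785714 × 17.5314 ≈ 13.775

13.775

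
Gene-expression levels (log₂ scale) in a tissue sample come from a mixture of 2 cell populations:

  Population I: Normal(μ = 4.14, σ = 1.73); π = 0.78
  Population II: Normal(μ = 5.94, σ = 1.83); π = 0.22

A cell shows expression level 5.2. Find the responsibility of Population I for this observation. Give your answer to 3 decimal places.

Posterior ∝ prior × likelihood, so P(k | x) ∝ w_k f_k(x); normalise over all components.
Component likelihoods at x = 5.2:
  f_I = 0.191136
  f_II = 0.200887
Prior × likelihood for each component:
  w_I·f_I = 0.78 × 0.191136 = 0.149086
  w_II·f_II = 0.22 × 0.200887 = 0.0441951
Denominator: 0.149086 + 0.0441951 = 0.193281
Responsibility of Population I: 0.149086 / 0.193281 ≈ 0.771

0.771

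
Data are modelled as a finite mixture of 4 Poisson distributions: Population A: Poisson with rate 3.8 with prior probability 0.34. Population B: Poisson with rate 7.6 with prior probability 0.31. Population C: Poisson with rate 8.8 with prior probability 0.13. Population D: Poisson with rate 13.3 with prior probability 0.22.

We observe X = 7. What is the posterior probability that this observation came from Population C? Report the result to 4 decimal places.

0.1900

P(component k | x) = w_k·f_k(x) / marginal(x), where marginal(x) = Σ_j w_j·f_j(x).
Component likelihoods at x = 7:
  L_A = e^(−3.8)·3.8^7/7! = 0.050785
  L_B = e^(−7.6)·7.6^7/7! = 0.145421
  L_C = e^(−8.8)·8.8^7/7! = 0.122224
  L_D = e^(−13.3)·13.3^7/7! = 0.0244576
Unnormalised posteriors:
  w_A·L_A = 0.34 × 0.050785 = 0.0172669
  w_B·L_B = 0.31 × 0.145421 = 0.0450804
  w_C·L_C = 0.13 × 0.122224 = 0.0158891
  w_D·L_D = 0.22 × 0.0244576 = 0.00538068
Sum: 0.0172669 + 0.0450804 + 0.0158891 + 0.00538068 = 0.0836172
P(Population C | the observation) = 0.0158891 / 0.0836172 ≈ 0.1900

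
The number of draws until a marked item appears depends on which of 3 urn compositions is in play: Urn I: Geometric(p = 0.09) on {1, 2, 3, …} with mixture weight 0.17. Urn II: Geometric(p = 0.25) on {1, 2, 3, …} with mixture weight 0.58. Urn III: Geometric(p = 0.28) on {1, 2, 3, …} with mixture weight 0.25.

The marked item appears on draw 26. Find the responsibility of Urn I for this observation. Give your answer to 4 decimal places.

Posterior ∝ prior × likelihood, so P(k | x) ∝ π_k f_k(x); normalise over all components.
Evaluate each component's likelihood at the observed value:
  L_I = 0.00851682
  L_II = 0.000188136
  L_III = 7.594e-05
Multiply by the mixture weights:
  π_I·L_I = 0.17 × 0.00851682 = 0.00144786
  π_II·L_II = 0.58 × 0.000188136 = 0.000109119
  π_III·L_III = 0.25 × 7.594e-05 = 1.8985e-05
Marginal: 0.00144786 + 0.000109119 + 1.8985e-05 = 0.00157596
So the posterior for Urn I is 0.00144786 / 0.00157596 ≈ 0.9187.

0.9187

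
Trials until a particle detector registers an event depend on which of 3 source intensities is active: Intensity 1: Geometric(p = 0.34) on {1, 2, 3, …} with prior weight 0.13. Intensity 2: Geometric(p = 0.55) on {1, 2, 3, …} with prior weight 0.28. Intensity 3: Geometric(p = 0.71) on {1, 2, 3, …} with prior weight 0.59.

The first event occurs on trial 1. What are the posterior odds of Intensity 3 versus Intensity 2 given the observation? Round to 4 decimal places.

Only the two components matter; the odds are (π_i f_i(x)) / (π_j f_j(x)).
Evaluate each component's likelihood at the observed value:
  p_1 = 0.34
  p_2 = 0.55
  p_3 = 0.71
Posterior odds = (π_3·p_3) / (π_2·p_2) = (0.59·0.71) / (0.28·0.55) = 0.4189 / 0.154 ≈ 2.7201

2.7201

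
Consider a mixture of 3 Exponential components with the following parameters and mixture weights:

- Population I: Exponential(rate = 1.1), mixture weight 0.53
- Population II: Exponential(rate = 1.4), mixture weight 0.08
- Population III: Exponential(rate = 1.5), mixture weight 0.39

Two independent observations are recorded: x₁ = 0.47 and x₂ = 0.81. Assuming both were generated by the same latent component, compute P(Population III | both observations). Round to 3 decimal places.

0.413

P(component k | x) = w_k·f_k(x) / marginal(x), where marginal(x) = Σ_j w_j·f_j(x).
Since both observations come from the same component, the likelihood for component k is f_k(x₁)·f_k(x₂).
  L_I = [1.1·e^(−1.1·0.47) = 1.1·e^(−0.5170) = 0.655937] × [0.45127] = 0.296005
  L_II = [1.4·e^(−1.4·0.47) = 1.4·e^(−0.6580) = 0.725041] × [0.450441] = 0.326588
  L_III = [1.5·e^(−1.5·0.47) = 1.5·e^(−0.7050) = 0.741163] × [0.445065] = 0.329866
Multiply by the mixture weights:
  w_I·L_I = 0.53 × 0.296005 = 0.156883
  w_II·L_II = 0.08 × 0.326588 = 0.026127
  w_III·L_III = 0.39 × 0.329866 = 0.128648
Sum: 0.156883 + 0.026127 + 0.128648 = 0.311657
P(Population III | data) = 0.128648 / 0.311657 ≈ 0.413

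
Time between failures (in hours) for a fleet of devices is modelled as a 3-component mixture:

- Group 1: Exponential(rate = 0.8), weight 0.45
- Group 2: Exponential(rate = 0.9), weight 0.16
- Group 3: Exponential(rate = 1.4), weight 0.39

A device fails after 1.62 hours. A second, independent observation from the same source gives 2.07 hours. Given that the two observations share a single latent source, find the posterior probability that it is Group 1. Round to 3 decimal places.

Apply Bayes' rule: the posterior for each component is proportional to its prior times its likelihood at x.
Since both observations come from the same component, the likelihood for component k is f_k(x₁)·f_k(x₂).
  f_1 = [0.218899] × [0.152721] = 0.0334305
  f_2 = [0.209431] × [0.139686] = 0.0292545
  f_3 = [0.144927] × [0.0771867] = 0.0111864
Unnormalised posteriors:
  π_1·f_1 = 0.45 × 0.0334305 = 0.0150437
  π_2·f_2 = 0.16 × 0.0292545 = 0.00468072
  π_3·f_3 = 0.39 × 0.0111864 = 0.0043627
Sum: 0.0150437 + 0.00468072 + 0.0043627 = 0.0240871
P(Group 1 | x) ≈ 0.625

0.625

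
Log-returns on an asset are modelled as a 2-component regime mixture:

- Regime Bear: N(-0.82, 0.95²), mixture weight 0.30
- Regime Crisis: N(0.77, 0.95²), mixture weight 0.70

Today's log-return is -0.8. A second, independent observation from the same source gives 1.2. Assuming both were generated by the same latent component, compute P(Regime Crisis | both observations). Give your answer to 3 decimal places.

By Bayes' theorem, P(k | x) = π_k f_k(x) / Σ_j π_j f_j(x).
Since both observations come from the same component, the likelihood for component k is f_k(x₁)·f_k(x₂).
  f_Bear = [(1/(0.95·√(2π)))·exp(−(-0.8−-0.82)²/(2·0.95²)) = 0.419939·exp(-0.00022) = 0.419846] × [0.0437942] = 0.0183868
  f_Crisis = [(1/(0.95·√(2π)))·exp(−(-0.8−0.77)²/(2·0.95²)) = 0.419939·exp(-1.36560) = 0.107181] × [0.379052] = 0.0406269
Multiply by the mixture weights:
  π_Bear·f_Bear = 0.30 × 0.0183868 = 0.00551604
  π_Crisis·f_Crisis = 0.70 × 0.0406269 = 0.0284389
Normaliser: 0.00551604 + 0.0284389 = 0.0339549
P(Regime Crisis | x) = 0.0284389 / 0.0339549 ≈ 0.838

0.838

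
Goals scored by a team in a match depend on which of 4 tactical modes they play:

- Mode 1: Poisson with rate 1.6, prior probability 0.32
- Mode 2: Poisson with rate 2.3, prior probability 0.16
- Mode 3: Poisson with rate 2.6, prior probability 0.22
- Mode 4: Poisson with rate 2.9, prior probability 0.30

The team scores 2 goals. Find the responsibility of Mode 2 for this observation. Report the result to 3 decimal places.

The responsibility of component k is P(Z=k) f_k(x) divided by Σ_j P(Z=j) f_j(x).
Component likelihoods at x = 2 goals:
  L_1 = e^(−1.6)·1.6^2/2! = 0.258428
  L_2 = e^(−2.3)·2.3^2/2! = 0.265185
  L_3 = e^(−2.6)·2.6^2/2! = 0.251045
  L_4 = e^(−2.9)·2.9^2/2! = 0.231373
Weight by the priors:
  P(Z=1)·L_1 = 0.32 × 0.258428 = 0.0826968
  P(Z=2)·L_2 = 0.16 × 0.265185 = 0.0424295
  P(Z=3)·L_3 = 0.22 × 0.251045 = 0.0552298
  P(Z=4)·L_4 = 0.30 × 0.231373 = 0.0694118
Denominator: 0.0826968 + 0.0424295 + 0.0552298 + 0.0694118 = 0.249768
Responsibility of Mode 2: 0.0424295 / 0.249768 ≈ 0.170

0.170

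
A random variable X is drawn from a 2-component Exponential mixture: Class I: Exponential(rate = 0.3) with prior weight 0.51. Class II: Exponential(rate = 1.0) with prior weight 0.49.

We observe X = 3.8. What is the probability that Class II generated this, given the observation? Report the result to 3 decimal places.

0.183

The responsibility of component k is π_k f_k(x) divided by Σ_j π_j f_j(x).
Exponential densities:
  p_I = 0.3·e^(−0.3·3.8) = 0.3·e^(−1.1400) = 0.0959457
  p_II = 1.0·e^(−1.0·3.8) = 1.0·e^(−3.8000) = 0.0223708
Weight by the priors:
  π_I·p_I = 0.51 × 0.0959457 = 0.0489323
  π_II·p_II = 0.49 × 0.0223708 = 0.0109617
Normaliser: 0.0489323 + 0.0109617 = 0.059894
P(Class II | data) = 0.0109617 / 0.059894 ≈ 0.183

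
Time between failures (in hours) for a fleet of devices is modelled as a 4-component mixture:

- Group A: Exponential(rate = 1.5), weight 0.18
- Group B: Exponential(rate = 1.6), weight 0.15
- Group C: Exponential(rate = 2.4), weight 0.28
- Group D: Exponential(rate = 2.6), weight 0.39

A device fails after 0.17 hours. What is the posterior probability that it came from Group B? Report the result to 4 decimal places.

The responsibility of component k is w_k f_k(x) divided by Σ_j w_j f_j(x).
Exponential densities:
  L_A = 1.16237
  L_B = 1.21897
  L_C = 1.59595
  L_D = 1.67115
Unnormalised posteriors:
  w_A·L_A = 0.18 × 1.16237 = 0.209227
  w_B·L_B = 0.15 × 1.21897 = 0.182845
  w_C·L_C = 0.28 × 1.59595 = 0.446866
  w_D·L_D = 0.39 × 1.67115 = 0.651748
Evidence: 0.209227 + 0.182845 + 0.446866 + 0.651748 = 1.49069
P(Group B | x) = 0.182845 / 1.49069 ≈ 0.1227

0.1227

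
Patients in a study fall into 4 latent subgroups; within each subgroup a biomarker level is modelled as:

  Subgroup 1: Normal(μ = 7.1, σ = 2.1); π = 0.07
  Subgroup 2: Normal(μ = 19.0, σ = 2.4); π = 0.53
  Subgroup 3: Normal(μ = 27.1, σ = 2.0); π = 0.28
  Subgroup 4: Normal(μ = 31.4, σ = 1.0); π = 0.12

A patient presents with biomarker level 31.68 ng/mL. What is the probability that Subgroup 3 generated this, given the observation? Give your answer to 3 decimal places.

Apply Bayes' rule: the posterior for each component is proportional to its prior times its likelihood at x.
Normal densities:
  f_1 = (1/(2.1·√(2π)))·exp(−(31.68−7.1)²/(2·2.1²)) = 0.189973·exp(-68.50073) = 3.38223e-31
  f_2 = (1/(2.4·√(2π)))·exp(−(31.68−19.0)²/(2·2.4²)) = 0.166226·exp(-13.95681) = 1.44323e-07
  f_3 = (1/(2.0·√(2π)))·exp(−(31.68−27.1)²/(2·2.0²)) = 0.199471·exp(-2.62205) = 0.0144923
  f_4 = (1/(1.0·√(2π)))·exp(−(31.68−31.4)²/(2·1.0²)) = 0.398942·exp(-0.03920) = 0.383606
Unnormalised posteriors:
  π_1·f_1 = 0.07 × 3.38223e-31 = 2.36756e-32
  π_2·f_2 = 0.53 × 1.44323e-07 = 7.64911e-08
  π_3·f_3 = 0.28 × 0.0144923 = 0.00405785
  π_4·f_4 = 0.12 × 0.383606 = 0.0460328
Denominator: 2.36756e-32 + 7.64911e-08 + 0.00405785 + 0.0460328 = 0.0500907
P(Subgroup 3 | x) = 0.00405785 / 0.0500907 ≈ 0.081

0.081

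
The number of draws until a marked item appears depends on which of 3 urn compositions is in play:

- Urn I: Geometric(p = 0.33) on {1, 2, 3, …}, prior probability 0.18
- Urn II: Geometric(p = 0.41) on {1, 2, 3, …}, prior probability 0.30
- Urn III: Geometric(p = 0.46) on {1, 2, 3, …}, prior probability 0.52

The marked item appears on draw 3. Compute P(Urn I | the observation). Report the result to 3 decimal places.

0.192

By Bayes' theorem, P(k | x) = π_k f_k(x) / Σ_j π_j f_j(x).
Evaluate each component's likelihood at the observed value:
  L_I = 0.33·(1−0.33)^2 = 0.33·0.4489 = 0.148137
  L_II = 0.41·(1−0.41)^2 = 0.41·0.3481 = 0.142721
  L_III = 0.46·(1−0.46)^2 = 0.46·0.2916 = 0.134136
Prior × likelihood for each component:
  π_I·L_I = 0.18 × 0.148137 = 0.0266647
  π_II·L_II = 0.30 × 0.142721 = 0.0428163
  π_III·L_III = 0.52 × 0.134136 = 0.0697507
Normaliser: 0.0266647 + 0.0428163 + 0.0697507 = 0.139232
P(Urn I | x) ≈ 0.192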